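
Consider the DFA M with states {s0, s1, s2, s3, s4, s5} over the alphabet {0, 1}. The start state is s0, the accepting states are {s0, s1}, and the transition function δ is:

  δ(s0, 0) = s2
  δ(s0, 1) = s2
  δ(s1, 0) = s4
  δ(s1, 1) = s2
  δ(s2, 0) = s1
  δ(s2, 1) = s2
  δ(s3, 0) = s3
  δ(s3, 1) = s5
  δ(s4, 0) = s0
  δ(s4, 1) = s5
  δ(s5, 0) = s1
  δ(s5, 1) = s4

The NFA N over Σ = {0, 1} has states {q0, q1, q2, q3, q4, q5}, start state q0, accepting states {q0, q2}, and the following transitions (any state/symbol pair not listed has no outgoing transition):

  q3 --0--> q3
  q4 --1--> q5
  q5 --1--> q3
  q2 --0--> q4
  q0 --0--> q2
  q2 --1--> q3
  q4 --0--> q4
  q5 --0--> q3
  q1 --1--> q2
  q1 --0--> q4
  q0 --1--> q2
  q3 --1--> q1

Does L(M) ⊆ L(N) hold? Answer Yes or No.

The string 00 is in L(M) but not in L(N).
So L(M) ⊄ L(N).

No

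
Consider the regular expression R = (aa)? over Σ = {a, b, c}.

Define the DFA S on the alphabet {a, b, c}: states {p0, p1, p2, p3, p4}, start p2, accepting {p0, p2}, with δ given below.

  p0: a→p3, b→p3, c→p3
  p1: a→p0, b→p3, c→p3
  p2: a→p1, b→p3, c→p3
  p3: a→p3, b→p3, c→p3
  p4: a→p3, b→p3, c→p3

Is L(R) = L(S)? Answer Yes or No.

Yes

Converting the expression R to a DFA (subset construction, then merging equivalent states) gives the minimal DFA with states {r0, r1, r2, r3}, start state r0, accepting states {r0, r3} and transitions r0: a→r1, b→r2, c→r2; r1: a→r3, b→r2, c→r2; r2: a→r2, b→r2, c→r2; r3: a→r2, b→r2, c→r2.
Exploring the product automaton R × S from the start pair (r0, p2), following both machines on each input symbol, reaches 4 state pairs: (r0, p2), (r1, p1), (r2, p3), (r3, p0).
R accepts in {r0, r3} and S accepts in {p0, p2}. In every reachable pair the two components are either both accepting — (r0, p2), (r3, p0) — or both non-accepting, so no string is accepted by exactly one of the machines: L(R) \ L(S) and L(S) \ L(R) are both empty.
Hence every string is accepted by R iff it is accepted by S, and the two languages coincide.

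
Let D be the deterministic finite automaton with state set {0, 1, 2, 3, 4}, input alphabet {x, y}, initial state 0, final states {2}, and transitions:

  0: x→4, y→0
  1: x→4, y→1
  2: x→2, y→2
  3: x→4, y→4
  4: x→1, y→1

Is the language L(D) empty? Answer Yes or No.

Yes

The states reachable from the start state are {0, 1, 4}.
None of the accepting states {2} is reachable, so no string is accepted and L(D) = ∅.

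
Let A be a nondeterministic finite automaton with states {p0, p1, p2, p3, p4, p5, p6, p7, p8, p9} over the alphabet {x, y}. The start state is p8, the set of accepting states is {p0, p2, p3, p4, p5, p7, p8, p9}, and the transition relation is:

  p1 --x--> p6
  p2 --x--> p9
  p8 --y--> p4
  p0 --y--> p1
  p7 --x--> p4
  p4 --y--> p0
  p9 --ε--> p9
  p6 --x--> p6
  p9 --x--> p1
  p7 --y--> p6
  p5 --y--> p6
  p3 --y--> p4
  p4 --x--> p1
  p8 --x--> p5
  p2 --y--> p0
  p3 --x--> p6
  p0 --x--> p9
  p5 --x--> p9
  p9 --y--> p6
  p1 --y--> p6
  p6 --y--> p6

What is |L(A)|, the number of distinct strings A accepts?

6

The useful subgraph on states {p0, p4, p5, p8, p9} is acyclic, so L(A) is finite; the longest accepting path visits 4 useful states, giving maximum string length 3.
Counting accepting paths from p8 by length: 1 of length 0, 2 of length 1, 2 of length 2, 1 of length 3. Total 6.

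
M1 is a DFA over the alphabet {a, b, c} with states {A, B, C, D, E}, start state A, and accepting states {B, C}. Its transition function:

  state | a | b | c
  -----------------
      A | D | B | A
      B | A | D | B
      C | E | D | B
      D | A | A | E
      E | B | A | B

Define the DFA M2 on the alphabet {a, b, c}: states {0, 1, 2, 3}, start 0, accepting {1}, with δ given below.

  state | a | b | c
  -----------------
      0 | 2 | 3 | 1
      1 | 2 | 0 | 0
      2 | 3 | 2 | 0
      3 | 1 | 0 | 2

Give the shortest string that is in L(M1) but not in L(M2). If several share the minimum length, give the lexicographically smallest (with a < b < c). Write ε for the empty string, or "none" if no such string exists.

The string b is accepted by M1 but not by M2.
No shorter string lies in the difference, and b is the lexicographically first length-1 string in L(M1) \ L(M2).

b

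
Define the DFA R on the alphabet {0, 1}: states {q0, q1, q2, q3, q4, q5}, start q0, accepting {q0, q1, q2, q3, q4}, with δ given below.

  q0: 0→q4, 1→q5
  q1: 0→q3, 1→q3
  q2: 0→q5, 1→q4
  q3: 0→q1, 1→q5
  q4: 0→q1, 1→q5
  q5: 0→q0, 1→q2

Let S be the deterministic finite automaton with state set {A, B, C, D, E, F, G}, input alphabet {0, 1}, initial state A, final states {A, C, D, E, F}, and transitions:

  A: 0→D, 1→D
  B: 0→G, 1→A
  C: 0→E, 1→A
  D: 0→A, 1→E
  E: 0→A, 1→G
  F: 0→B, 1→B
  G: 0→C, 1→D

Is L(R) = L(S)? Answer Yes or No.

The string 011 is accepted by R but rejected by S.
So L(R) ≠ L(S).

No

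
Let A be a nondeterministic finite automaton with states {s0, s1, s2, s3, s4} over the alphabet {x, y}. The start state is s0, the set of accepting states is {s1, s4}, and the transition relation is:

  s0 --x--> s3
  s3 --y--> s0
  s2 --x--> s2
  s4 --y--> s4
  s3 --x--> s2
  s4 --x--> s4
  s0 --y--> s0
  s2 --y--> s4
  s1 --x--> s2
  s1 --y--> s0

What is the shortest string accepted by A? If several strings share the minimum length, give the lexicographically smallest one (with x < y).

A breadth-first search from s0 reaches an accepting state first via the path s0 → s3 → s2 → s4 on input xxy.
No string of length < 3 is accepted (BFS exhausts all shorter strings without reaching an accepting state), and xxy is the lexicographically least accepting string of length 3.

xxy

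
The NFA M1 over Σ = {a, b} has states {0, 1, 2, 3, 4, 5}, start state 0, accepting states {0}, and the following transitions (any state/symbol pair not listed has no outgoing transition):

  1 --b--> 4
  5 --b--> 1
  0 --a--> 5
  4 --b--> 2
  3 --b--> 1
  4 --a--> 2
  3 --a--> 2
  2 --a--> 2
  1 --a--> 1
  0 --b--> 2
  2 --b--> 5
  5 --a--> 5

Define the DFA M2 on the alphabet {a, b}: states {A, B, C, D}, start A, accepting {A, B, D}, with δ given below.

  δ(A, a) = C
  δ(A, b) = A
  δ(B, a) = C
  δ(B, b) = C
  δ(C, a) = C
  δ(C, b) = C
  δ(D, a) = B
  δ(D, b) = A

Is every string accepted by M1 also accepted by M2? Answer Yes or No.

Yes

Exploring the product automaton M1 × M2 from the start pair (0, A), following both machines on each input symbol, reaches 9 state pairs: (0, A), (5, C), (2, A), (1, C), (2, C), (5, A), (4, C), (1, A), (4, A).
M1 accepts in {0} and M2 accepts in {A, B, D}. The reachable pairs whose M1-component is accepting are (0, A); in each of them the M2-component is accepting too, so the product for L(M1) \ L(M2) (M1-component accepting, M2-component rejecting) has no reachable accepting pair and the difference is empty.
Hence every string in L(M1) is also in L(M2).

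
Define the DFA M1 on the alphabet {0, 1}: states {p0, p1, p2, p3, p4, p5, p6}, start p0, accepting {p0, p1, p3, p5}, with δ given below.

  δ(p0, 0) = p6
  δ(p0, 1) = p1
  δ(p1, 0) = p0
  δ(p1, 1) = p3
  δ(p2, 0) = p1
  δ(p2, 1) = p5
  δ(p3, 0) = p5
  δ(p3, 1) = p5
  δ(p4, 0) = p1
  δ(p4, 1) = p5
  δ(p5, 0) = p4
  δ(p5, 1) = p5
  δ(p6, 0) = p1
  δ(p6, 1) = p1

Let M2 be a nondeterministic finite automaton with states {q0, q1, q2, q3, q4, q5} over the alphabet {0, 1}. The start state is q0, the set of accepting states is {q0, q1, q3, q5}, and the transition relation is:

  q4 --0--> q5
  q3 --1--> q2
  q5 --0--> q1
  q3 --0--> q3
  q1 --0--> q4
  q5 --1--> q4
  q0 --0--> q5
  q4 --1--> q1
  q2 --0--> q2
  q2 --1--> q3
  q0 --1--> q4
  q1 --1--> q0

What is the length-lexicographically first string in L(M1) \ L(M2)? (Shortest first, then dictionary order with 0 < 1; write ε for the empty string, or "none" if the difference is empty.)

1

The string 1 is accepted by M1 but not by M2.
No shorter string lies in the difference, and 1 is the lexicographically first length-1 string in L(M1) \ L(M2).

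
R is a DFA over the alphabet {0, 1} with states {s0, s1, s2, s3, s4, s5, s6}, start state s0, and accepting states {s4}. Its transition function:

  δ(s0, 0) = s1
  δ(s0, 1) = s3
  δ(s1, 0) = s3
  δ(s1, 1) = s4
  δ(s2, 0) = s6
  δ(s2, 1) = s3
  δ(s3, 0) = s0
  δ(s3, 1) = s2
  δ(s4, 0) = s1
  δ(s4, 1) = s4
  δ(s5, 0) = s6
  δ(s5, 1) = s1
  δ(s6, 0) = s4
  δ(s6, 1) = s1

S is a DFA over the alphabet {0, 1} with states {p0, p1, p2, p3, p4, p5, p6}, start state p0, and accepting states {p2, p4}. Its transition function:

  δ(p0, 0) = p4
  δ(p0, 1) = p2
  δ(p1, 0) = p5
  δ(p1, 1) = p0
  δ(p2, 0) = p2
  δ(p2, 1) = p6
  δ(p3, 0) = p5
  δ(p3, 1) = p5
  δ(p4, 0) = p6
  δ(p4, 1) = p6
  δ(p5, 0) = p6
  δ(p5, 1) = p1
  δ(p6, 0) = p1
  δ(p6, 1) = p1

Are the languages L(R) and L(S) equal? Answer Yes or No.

The string 01 is accepted by R but rejected by S.
So L(R) ≠ L(S).

No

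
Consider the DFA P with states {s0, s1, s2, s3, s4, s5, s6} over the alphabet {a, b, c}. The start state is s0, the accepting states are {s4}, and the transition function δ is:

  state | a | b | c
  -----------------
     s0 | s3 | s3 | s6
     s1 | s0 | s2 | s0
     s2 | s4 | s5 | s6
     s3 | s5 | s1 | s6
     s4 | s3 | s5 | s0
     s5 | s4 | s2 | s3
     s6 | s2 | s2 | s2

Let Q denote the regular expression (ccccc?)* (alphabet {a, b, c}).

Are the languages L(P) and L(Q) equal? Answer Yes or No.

The string aaa is accepted by P but rejected by Q.
So L(P) ≠ L(Q).

No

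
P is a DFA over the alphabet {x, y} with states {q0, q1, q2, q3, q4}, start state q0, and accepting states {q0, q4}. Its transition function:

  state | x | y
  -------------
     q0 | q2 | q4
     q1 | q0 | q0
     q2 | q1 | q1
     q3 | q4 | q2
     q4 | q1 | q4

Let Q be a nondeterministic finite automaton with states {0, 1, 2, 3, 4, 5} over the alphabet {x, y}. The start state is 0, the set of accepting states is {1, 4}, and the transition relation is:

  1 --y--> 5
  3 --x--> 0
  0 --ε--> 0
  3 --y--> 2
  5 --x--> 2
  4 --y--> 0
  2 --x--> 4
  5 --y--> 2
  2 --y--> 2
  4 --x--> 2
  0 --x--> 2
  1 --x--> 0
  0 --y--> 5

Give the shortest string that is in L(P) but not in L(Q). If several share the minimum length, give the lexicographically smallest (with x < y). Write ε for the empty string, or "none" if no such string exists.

The empty string ε is accepted by P but not by Q.
Since ε is the unique shortest string, it is the required witness.

ε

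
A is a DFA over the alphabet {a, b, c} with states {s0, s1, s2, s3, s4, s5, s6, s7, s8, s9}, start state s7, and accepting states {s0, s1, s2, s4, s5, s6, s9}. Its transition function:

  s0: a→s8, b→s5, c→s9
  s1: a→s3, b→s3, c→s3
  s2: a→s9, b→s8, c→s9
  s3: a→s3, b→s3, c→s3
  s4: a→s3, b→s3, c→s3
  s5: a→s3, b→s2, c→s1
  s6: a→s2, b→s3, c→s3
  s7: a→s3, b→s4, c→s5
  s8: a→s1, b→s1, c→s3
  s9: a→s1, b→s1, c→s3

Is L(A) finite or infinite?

finite

The useful states (reachable from s7 and able to reach an accepting state) are {s1, s2, s4, s5, s7, s8, s9}.
Restricted to these states the transition graph has no cycle, so every accepting path has bounded length and L is finite.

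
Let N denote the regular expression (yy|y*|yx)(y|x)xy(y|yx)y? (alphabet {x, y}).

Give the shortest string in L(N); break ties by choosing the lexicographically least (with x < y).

xxyy

By inspection of the expression, no string of length less than 4 matches, and xxyy is the lexicographically first match of length 4.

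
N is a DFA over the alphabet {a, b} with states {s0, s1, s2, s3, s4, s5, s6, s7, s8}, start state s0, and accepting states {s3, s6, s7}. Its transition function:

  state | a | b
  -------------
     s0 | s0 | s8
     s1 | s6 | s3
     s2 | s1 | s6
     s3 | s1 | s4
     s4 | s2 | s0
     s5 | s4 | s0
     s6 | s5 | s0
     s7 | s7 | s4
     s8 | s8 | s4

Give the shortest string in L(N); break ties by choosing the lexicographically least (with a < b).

bbab

A breadth-first search from s0 reaches an accepting state first via the path s0 → s8 → s4 → s2 → s6 on input bbab.
No string of length < 4 is accepted (BFS exhausts all shorter strings without reaching an accepting state), and bbab is the lexicographically least accepting string of length 4.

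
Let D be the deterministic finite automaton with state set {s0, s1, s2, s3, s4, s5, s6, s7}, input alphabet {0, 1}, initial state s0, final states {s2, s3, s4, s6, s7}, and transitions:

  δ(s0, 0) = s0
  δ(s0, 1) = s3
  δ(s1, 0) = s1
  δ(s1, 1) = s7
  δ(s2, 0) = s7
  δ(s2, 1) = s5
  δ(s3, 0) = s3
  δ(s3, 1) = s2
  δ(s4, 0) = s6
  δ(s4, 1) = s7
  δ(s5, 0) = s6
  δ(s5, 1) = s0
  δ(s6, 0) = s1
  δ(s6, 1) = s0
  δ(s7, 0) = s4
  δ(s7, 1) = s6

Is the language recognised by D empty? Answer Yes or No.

No

The string 1 is accepted: the run s0 → s3 ends in the accepting state s3.
Since at least one string is accepted, L(D) is not empty.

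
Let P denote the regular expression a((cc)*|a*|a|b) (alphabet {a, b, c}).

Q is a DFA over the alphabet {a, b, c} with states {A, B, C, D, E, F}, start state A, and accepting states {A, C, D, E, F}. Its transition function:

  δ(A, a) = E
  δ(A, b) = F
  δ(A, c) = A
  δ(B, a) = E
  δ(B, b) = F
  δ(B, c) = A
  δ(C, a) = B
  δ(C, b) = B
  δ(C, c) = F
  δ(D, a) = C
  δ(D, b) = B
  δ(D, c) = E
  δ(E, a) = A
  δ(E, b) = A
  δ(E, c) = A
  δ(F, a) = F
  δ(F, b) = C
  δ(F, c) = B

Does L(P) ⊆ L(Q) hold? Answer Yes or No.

Converting the expression P to a DFA (subset construction, then merging equivalent states) gives the minimal DFA with states {p0, p1, p2, p3, p4, p5, p6}, start state p0, accepting states {p1, p3, p4, p6} and transitions p0: a→p1, b→p2, c→p2; p1: a→p3, b→p4, c→p5; p2: a→p2, b→p2, c→p2; p3: a→p3, b→p2, c→p2; p4: a→p2, b→p2, c→p2; p5: a→p2, b→p2, c→p6; p6: a→p2, b→p2, c→p5.
Exploring the product automaton P × Q from the start pair (p0, A), following both machines on each input symbol, reaches 12 state pairs: (p0, A), (p1, E), (p2, F), (p2, A), (p3, A), (p4, A), (p5, A), (p2, C), (p2, B), (p2, E), (p3, E), (p6, A).
P accepts in {p1, p3, p4, p6} and Q accepts in {A, C, D, E, F}. The reachable pairs whose P-component is accepting are (p1, E), (p3, A), (p4, A), (p3, E), (p6, A); in each of them the Q-component is accepting too, so the product for L(P) \ L(Q) (P-component accepting, Q-component rejecting) has no reachable accepting pair and the difference is empty.
Hence every string in L(P) is also in L(Q).

Yes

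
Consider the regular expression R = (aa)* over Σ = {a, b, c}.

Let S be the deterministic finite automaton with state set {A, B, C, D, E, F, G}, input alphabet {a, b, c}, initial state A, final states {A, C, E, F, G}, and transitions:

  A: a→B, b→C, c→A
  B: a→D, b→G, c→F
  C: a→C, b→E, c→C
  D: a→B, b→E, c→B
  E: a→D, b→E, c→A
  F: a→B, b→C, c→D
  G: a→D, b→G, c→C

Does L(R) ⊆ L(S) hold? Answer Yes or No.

No

The string aa is in L(R) but not in L(S).
So L(R) ⊄ L(S).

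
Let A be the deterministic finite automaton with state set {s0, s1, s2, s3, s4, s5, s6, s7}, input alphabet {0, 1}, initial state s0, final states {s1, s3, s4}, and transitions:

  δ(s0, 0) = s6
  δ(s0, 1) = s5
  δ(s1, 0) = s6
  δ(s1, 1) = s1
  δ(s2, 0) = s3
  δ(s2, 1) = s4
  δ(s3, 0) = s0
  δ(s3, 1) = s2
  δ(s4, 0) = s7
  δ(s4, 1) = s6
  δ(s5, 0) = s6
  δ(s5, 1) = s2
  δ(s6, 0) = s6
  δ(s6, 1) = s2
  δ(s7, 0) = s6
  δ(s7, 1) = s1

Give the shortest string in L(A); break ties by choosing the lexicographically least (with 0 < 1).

A breadth-first search from s0 reaches an accepting state first via the path s0 → s6 → s2 → s3 on input 010.
No string of length < 3 is accepted (BFS exhausts all shorter strings without reaching an accepting state), and 010 is the lexicographically least accepting string of length 3.

010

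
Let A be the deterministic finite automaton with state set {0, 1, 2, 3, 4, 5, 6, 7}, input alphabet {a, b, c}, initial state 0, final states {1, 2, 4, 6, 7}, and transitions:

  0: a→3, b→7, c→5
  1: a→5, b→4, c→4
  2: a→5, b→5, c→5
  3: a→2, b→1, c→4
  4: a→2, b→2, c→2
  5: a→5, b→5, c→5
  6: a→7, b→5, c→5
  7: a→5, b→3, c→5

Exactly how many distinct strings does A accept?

29

The useful subgraph on states {0, 1, 2, 3, 4, 7} is acyclic, so L(A) is finite; the longest accepting path visits 6 useful states, giving maximum string length 5.
Counting accepting paths from 0 by length: 1 of length 1, 3 of length 2, 8 of length 3, 11 of length 4, 6 of length 5. Total 29.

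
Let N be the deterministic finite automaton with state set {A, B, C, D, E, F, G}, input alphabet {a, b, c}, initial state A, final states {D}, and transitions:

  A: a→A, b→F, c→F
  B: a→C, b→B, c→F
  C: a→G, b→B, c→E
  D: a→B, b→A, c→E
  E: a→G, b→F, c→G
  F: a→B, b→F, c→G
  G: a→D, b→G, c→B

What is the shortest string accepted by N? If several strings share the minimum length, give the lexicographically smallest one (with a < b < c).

bca

A breadth-first search from A reaches an accepting state first via the path A → F → G → D on input bca.
No string of length < 3 is accepted (BFS exhausts all shorter strings without reaching an accepting state), and bca is the lexicographically least accepting string of length 3.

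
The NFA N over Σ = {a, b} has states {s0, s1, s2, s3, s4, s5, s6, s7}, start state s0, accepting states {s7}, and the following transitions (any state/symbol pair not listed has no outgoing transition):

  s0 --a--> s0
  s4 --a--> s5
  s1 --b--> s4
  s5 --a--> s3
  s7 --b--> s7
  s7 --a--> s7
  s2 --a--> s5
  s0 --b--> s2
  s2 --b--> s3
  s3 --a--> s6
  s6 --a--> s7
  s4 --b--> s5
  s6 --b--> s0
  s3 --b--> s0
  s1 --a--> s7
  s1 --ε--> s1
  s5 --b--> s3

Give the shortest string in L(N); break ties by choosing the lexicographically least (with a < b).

A breadth-first search from s0 reaches an accepting state first via the path s0 → s2 → s3 → s6 → s7 on input bbaa.
No string of length < 4 is accepted (BFS exhausts all shorter strings without reaching an accepting state), and bbaa is the lexicographically least accepting string of length 4.

bbaa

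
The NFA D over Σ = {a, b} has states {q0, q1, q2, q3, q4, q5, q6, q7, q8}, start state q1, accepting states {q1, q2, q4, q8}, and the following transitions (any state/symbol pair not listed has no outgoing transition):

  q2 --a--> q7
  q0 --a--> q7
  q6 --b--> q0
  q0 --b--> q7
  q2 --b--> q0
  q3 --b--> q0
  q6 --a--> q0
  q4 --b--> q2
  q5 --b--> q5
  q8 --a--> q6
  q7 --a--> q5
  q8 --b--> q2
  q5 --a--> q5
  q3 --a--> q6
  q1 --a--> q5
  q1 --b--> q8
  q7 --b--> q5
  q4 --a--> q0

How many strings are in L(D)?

3

The useful subgraph on states {q1, q2, q8} is acyclic, so L(D) is finite; the longest accepting path visits 3 useful states, giving maximum string length 2.
Counting accepting paths from q1 by length: 1 of length 0, 1 of length 1, 1 of length 2. Total 3.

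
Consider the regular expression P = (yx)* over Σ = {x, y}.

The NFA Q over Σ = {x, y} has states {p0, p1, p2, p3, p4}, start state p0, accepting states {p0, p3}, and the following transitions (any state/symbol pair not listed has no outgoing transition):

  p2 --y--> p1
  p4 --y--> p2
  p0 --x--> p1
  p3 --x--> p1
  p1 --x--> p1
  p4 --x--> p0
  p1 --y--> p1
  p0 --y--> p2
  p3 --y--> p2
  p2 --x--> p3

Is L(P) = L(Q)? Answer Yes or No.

Yes

Converting the expression P to a DFA (subset construction, then merging equivalent states) gives the minimal DFA with states {r0, r1, r2}, start state r0, accepting states {r0} and transitions r0: x→r1, y→r2; r1: x→r1, y→r1; r2: x→r0, y→r1.
Exploring the product automaton P × Q from the start pair (r0, p0), following both machines on each input symbol, reaches 4 state pairs: (r0, p0), (r1, p1), (r2, p2), (r0, p3).
P accepts in {r0} and Q accepts in {p0, p3}. In every reachable pair the two components are either both accepting — (r0, p0), (r0, p3) — or both non-accepting, so no string is accepted by exactly one of the machines: L(P) \ L(Q) and L(Q) \ L(P) are both empty.
Hence every string is accepted by P iff it is accepted by Q, and the two languages coincide.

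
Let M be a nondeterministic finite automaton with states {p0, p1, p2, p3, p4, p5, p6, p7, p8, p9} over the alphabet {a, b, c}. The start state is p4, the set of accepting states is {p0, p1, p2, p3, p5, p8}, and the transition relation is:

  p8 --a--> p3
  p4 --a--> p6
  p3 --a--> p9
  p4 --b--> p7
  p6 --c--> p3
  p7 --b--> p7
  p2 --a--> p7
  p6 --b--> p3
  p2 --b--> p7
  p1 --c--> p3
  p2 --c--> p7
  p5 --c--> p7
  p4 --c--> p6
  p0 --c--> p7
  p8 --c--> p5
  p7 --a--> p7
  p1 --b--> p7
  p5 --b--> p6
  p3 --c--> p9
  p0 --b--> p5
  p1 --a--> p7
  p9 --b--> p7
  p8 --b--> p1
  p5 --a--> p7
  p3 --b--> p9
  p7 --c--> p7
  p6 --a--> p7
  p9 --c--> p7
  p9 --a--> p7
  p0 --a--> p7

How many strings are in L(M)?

The useful subgraph on states {p3, p4, p6} is acyclic, so L(M) is finite; the longest accepting path visits 3 useful states, giving maximum string length 2.
Counting accepting paths from p4 by length: 4 of length 2. Total 4.

4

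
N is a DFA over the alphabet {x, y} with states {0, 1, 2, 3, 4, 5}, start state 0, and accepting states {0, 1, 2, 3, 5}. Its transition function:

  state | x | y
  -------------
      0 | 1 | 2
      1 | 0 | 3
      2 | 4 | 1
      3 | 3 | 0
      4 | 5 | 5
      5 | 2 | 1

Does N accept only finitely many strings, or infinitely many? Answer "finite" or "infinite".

infinite

State 0 is reachable from the start and can reach an accepting state, and it lies on the cycle 0 → 1 → 0.
Traversing that cycle any number of times yields accepted strings of unbounded length, so the language is infinite.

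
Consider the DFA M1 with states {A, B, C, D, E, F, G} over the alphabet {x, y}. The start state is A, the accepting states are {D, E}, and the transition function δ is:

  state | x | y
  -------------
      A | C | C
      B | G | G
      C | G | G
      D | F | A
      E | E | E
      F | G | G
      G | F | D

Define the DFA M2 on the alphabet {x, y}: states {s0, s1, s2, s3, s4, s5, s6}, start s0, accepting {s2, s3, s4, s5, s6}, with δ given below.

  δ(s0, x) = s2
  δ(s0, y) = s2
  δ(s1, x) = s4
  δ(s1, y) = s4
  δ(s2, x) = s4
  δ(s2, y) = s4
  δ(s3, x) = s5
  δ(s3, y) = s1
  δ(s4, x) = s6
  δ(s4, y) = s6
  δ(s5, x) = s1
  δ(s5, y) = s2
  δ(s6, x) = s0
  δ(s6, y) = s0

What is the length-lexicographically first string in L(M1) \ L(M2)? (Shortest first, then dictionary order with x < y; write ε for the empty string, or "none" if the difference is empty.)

xxxxyxxy

The string xxxxyxxy is accepted by M1 but not by M2.
No shorter string lies in the difference, and xxxxyxxy is the lexicographically first length-8 string in L(M1) \ L(M2).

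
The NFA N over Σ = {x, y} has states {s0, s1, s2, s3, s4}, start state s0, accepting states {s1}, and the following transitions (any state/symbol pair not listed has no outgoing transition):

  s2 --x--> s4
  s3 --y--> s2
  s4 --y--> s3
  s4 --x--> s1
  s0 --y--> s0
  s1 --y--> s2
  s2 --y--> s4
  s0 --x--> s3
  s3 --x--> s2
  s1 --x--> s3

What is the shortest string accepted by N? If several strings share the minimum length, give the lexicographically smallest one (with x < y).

A breadth-first search from s0 reaches an accepting state first via the path s0 → s3 → s2 → s4 → s1 on input xxxx.
No string of length < 4 is accepted (BFS exhausts all shorter strings without reaching an accepting state), and xxxx is the lexicographically least accepting string of length 4.

xxxx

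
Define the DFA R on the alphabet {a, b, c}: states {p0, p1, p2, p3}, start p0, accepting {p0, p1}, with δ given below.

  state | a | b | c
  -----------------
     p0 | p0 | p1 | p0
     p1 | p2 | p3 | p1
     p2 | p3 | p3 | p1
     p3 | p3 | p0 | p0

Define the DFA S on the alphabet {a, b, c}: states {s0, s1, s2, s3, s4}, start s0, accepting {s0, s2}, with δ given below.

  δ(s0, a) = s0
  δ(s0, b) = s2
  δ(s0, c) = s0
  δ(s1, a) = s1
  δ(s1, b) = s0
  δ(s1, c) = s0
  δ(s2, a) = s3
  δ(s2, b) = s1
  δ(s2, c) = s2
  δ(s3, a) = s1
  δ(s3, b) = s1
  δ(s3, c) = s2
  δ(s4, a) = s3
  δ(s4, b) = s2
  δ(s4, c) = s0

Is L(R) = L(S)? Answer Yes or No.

Exploring the product automaton R × S from the start pair (p0, s0), following both machines on each input symbol, reaches 4 state pairs: (p0, s0), (p1, s2), (p2, s3), (p3, s1).
R accepts in {p0, p1} and S accepts in {s0, s2}. In every reachable pair the two components are either both accepting — (p0, s0), (p1, s2) — or both non-accepting, so no string is accepted by exactly one of the machines: L(R) \ L(S) and L(S) \ L(R) are both empty.
Hence every string is accepted by R iff it is accepted by S, and the two languages coincide.

Yes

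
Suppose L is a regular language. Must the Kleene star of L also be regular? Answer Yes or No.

If R is a regular expression for L then R* denotes L*; on automata, add a new accepting start state with an ε-move into the old start state and ε-moves from every old accepting state back to it.
So the regular languages are closed under Kleene star.

Yes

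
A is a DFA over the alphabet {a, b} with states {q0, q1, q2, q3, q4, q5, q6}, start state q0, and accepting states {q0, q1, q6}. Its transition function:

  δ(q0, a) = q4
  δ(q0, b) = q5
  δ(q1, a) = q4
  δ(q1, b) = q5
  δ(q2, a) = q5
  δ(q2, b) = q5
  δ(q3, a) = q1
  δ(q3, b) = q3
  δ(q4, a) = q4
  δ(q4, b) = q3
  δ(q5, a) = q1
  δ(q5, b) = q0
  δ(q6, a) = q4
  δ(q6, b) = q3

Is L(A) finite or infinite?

infinite

State q4 is reachable from the start and can reach an accepting state, and it lies on the cycle q4 → q3 → q1 → q4.
Traversing that cycle any number of times yields accepted strings of unbounded length, so the language is infinite.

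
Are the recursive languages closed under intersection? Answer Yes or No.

Run both deciders on the input and accept iff both accept; the combined machine always halts.
So the recursive languages are closed under intersection.

Yes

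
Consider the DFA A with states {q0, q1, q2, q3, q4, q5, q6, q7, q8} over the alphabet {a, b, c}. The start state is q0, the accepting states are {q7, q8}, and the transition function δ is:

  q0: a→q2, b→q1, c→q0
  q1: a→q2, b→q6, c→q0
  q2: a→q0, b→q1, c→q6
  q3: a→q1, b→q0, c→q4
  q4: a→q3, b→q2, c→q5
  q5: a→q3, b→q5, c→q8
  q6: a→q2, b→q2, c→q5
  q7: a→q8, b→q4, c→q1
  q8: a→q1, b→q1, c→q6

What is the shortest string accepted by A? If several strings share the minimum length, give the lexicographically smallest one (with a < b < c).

A breadth-first search from q0 reaches an accepting state first via the path q0 → q2 → q6 → q5 → q8 on input accc.
No string of length < 4 is accepted (BFS exhausts all shorter strings without reaching an accepting state), and accc is the lexicographically least accepting string of length 4.

accc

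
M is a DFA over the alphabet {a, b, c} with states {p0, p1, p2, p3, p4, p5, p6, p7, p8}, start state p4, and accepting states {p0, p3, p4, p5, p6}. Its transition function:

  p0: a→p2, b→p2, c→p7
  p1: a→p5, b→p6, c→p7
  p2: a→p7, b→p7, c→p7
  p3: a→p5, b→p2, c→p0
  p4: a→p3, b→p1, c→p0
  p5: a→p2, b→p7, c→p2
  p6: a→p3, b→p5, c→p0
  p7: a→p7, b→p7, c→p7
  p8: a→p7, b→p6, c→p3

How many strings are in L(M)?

12

The useful subgraph on states {p0, p1, p3, p4, p5, p6} is acyclic, so L(M) is finite; the longest accepting path visits 5 useful states, giving maximum string length 4.
Counting accepting paths from p4 by length: 1 of length 0, 2 of length 1, 4 of length 2, 3 of length 3, 2 of length 4. Total 12.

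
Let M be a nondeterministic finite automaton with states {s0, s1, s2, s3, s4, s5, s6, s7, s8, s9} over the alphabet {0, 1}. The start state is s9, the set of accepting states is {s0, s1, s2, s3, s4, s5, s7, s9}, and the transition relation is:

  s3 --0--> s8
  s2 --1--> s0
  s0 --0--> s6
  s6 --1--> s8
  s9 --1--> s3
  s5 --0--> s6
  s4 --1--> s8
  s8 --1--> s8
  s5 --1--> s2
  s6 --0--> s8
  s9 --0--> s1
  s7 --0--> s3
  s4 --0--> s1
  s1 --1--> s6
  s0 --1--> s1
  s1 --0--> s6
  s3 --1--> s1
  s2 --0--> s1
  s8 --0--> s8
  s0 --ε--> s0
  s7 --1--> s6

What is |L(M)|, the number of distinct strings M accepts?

The useful subgraph on states {s1, s3, s9} is acyclic, so L(M) is finite; the longest accepting path visits 3 useful states, giving maximum string length 2.
Counting accepting paths from s9 by length: 1 of length 0, 2 of length 1, 1 of length 2. Total 4.

4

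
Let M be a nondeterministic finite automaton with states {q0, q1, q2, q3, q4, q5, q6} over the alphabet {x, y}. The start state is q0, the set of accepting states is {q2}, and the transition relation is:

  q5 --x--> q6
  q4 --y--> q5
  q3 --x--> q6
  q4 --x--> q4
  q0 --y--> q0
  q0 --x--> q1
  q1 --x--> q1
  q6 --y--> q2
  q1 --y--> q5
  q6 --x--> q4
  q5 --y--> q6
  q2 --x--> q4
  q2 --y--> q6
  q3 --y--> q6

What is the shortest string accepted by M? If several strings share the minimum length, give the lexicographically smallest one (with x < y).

A breadth-first search from q0 reaches an accepting state first via the path q0 → q1 → q5 → q6 → q2 on input xyxy.
No string of length < 4 is accepted (BFS exhausts all shorter strings without reaching an accepting state), and xyxy is the lexicographically least accepting string of length 4.

xyxy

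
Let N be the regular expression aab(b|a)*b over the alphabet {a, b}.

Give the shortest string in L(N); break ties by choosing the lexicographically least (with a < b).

By inspection of the expression, no string of length less than 4 matches, and aabb is the lexicographically first match of length 4.

aabb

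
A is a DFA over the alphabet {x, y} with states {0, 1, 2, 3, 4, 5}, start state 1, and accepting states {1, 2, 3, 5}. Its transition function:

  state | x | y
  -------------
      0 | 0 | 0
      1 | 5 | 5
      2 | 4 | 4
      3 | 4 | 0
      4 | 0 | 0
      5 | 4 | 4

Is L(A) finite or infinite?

finite

The useful states (reachable from 1 and able to reach an accepting state) are {1, 5}.
Restricted to these states the transition graph has no cycle, so every accepting path has bounded length and L is finite.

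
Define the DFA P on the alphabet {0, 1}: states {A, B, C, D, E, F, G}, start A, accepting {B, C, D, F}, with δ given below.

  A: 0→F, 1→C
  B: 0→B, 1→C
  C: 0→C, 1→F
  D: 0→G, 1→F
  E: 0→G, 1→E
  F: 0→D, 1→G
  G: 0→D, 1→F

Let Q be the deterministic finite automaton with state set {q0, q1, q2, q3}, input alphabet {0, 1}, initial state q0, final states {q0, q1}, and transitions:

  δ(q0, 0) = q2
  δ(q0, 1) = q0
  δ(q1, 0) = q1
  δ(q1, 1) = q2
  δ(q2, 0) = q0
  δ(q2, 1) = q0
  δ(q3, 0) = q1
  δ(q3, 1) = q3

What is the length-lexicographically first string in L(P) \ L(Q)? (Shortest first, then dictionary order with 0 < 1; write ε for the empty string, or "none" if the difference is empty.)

0

The string 0 is accepted by P but not by Q.
No shorter string lies in the difference, and 0 is the lexicographically first length-1 string in L(P) \ L(Q).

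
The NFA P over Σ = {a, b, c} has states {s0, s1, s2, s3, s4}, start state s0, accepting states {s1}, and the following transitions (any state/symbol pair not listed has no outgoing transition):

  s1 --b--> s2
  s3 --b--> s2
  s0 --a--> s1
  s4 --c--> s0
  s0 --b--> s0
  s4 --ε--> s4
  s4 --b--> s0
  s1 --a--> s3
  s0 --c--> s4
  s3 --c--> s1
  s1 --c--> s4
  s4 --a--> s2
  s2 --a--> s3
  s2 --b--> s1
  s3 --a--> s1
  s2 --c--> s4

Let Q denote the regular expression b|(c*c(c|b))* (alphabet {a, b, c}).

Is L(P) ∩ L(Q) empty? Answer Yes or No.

Yes

Converting the expression Q to a DFA (subset construction, then merging equivalent states) gives the minimal DFA with states {q0, q1, q2, q3, q4, q5}, start state q0, accepting states {q0, q2, q4, q5} and transitions q0: a→q1, b→q2, c→q3; q1: a→q1, b→q1, c→q1; q2: a→q1, b→q1, c→q1; q3: a→q1, b→q4, c→q5; q4: a→q1, b→q1, c→q3; q5: a→q1, b→q4, c→q5.
Exploring the product automaton P × Q from the start pair (s0, q0), following both machines on each input symbol, reaches 11 state pairs: (s0, q0), (s1, q1), (s0, q2), (s4, q3), (s3, q1), (s2, q1), (s4, q1), (s0, q1), (s0, q4), (s0, q5), (s4, q5).
P accepts in {s1} and Q accepts in {q0, q2, q4, q5}; no reachable pair has both components accepting, so no string drives both machines to acceptance simultaneously and L(P) ∩ L(Q) = ∅.
So no string is accepted by both, and the intersection is empty.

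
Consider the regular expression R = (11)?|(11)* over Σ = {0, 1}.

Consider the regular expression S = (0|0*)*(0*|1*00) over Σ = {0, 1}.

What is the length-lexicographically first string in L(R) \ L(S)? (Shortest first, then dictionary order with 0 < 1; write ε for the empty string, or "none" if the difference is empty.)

11

The string 11 is accepted by R but not by S.
No shorter string lies in the difference, and 11 is the lexicographically first length-2 string in L(R) \ L(S).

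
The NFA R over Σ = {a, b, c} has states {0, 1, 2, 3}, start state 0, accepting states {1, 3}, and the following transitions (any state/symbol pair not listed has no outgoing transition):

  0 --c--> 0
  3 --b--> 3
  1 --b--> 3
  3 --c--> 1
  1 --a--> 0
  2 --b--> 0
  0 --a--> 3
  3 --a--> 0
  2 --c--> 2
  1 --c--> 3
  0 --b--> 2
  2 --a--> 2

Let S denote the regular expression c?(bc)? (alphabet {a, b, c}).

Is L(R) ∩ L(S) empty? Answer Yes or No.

Converting the expression S to a DFA (subset construction, then merging equivalent states) gives the minimal DFA with states {s0, s1, s2, s3, s4}, start state s0, accepting states {s0, s3, s4} and transitions s0: a→s1, b→s2, c→s3; s1: a→s1, b→s1, c→s1; s2: a→s1, b→s1, c→s4; s3: a→s1, b→s2, c→s1; s4: a→s1, b→s1, c→s1.
Exploring the product automaton R × S from the start pair (0, s0), following both machines on each input symbol, reaches 8 state pairs: (0, s0), (3, s1), (2, s2), (0, s3), (0, s1), (1, s1), (2, s1), (2, s4).
R accepts in {1, 3} and S accepts in {s0, s3, s4}; no reachable pair has both components accepting, so no string drives both machines to acceptance simultaneously and L(R) ∩ L(S) = ∅.
So no string is accepted by both, and the intersection is empty.

Yes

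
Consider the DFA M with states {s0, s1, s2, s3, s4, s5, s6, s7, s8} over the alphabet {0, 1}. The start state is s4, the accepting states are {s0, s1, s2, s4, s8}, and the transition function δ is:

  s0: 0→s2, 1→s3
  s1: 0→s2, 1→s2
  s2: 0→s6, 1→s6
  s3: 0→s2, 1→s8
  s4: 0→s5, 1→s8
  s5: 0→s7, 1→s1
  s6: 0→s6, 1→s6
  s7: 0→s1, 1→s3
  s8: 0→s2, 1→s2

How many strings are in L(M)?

14

The useful subgraph on states {s1, s2, s3, s4, s5, s7, s8} is acyclic, so L(M) is finite; the longest accepting path visits 6 useful states, giving maximum string length 5.
Counting accepting paths from s4 by length: 1 of length 0, 1 of length 1, 3 of length 2, 3 of length 3, 4 of length 4, 2 of length 5. Total 14.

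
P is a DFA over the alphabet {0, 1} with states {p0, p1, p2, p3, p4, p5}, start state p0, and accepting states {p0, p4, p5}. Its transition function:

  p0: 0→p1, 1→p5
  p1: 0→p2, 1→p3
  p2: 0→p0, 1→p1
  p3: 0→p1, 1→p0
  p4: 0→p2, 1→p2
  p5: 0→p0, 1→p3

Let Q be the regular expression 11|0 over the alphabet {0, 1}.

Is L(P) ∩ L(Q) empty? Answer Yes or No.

Yes

Converting the expression Q to a DFA (subset construction, then merging equivalent states) gives the minimal DFA with states {q0, q1, q2, q3}, start state q0, accepting states {q1} and transitions q0: 0→q1, 1→q2; q1: 0→q3, 1→q3; q2: 0→q3, 1→q1; q3: 0→q3, 1→q3.
Exploring the product automaton P × Q from the start pair (p0, q0), following both machines on each input symbol, reaches 9 state pairs: (p0, q0), (p1, q1), (p5, q2), (p2, q3), (p3, q3), (p0, q3), (p3, q1), (p1, q3), (p5, q3).
P accepts in {p0, p4, p5} and Q accepts in {q1}; no reachable pair has both components accepting, so no string drives both machines to acceptance simultaneously and L(P) ∩ L(Q) = ∅.
So no string is accepted by both, and the intersection is empty.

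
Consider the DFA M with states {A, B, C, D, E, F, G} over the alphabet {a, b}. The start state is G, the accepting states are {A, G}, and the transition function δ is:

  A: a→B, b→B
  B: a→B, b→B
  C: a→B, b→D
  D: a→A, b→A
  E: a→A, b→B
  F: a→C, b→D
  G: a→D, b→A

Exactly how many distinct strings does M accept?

The useful subgraph on states {A, D, G} is acyclic, so L(M) is finite; the longest accepting path visits 3 useful states, giving maximum string length 2.
Counting accepting paths from G by length: 1 of length 0, 1 of length 1, 2 of length 2. Total 4.

4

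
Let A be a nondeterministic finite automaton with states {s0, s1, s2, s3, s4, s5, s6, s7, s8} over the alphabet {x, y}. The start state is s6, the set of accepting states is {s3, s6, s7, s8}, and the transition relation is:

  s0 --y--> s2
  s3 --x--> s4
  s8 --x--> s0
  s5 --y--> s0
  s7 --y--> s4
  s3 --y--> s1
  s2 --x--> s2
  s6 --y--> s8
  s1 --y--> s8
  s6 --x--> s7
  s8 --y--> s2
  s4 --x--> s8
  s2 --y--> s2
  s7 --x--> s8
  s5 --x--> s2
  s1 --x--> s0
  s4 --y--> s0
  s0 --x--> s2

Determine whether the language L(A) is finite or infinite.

The useful states (reachable from s6 and able to reach an accepting state) are {s4, s6, s7, s8}.
Restricted to these states the transition graph has no cycle, so every accepting path has bounded length and L is finite.

finite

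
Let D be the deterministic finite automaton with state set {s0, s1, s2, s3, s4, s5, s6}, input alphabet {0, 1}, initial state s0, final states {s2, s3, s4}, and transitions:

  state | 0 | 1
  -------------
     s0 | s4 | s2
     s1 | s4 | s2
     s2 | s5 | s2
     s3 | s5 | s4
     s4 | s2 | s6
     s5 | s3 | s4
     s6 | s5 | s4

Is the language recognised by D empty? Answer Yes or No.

The string 0 is accepted: the run s0 → s4 ends in the accepting state s4.
Since at least one string is accepted, L(D) is not empty.

No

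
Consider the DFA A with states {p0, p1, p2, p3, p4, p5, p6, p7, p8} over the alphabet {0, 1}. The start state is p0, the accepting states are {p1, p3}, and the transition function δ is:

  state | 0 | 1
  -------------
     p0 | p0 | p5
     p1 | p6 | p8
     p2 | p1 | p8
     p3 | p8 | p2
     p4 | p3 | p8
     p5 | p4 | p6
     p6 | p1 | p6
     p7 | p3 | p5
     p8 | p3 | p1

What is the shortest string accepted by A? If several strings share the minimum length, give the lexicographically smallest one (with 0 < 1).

100

A breadth-first search from p0 reaches an accepting state first via the path p0 → p5 → p4 → p3 on input 100.
No string of length < 3 is accepted (BFS exhausts all shorter strings without reaching an accepting state), and 100 is the lexicographically least accepting string of length 3.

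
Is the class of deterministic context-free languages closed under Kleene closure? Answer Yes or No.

L = {c aⁿbⁿ : n≥0} ∪ {cc aⁿb²ⁿ : n≥0} is a DCFL (the number of leading c's fixes which ratio the DPDA checks), but L* is not. Every word of L starts with c, so in a factorisation of the string cc aⁱbʲ (i≥1) into words of L each factor begins at one of the two c's: either the whole string is a single word of L (forcing j = 2i), or it splits as c · (c aⁱbʲ) with c ∈ L (take n = 0) and c aⁱbʲ ∈ L (forcing j = i). Thus L* ∩ cca⁺b* = {cc aⁿbⁿ : n≥1} ∪ {cc aⁿb²ⁿ : n≥1}. A DPDA for L* would give one for this intersection with a regular set, and, started from its configuration after reading cc, one for {aⁿbⁿ : n≥1} ∪ {aⁿb²ⁿ : n≥1}, which no deterministic PDA accepts (a DPDA for it would have a single run on aⁿb²ⁿ, accepting after the prefix aⁿbⁿ and accepting again after n more b's; an ordinary PDA that simulates it on a's and b's and, at any moment when it is accepting, may switch to reading only a fresh letter d while feeding each d to the simulation as a b, would accept aⁱbʲdᵏ (k≥1) exactly when both aⁱbʲ and aⁱbʲ⁺ᵏ are in the language, i.e. its language intersected with the regular set a*b*d⁺ would be exactly {aⁿbⁿdⁿ : n≥1} — impossible, since context-free languages are closed under intersection with regular sets and {aⁿbⁿdⁿ} is not context-free). So L* is not a DCFL.

No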